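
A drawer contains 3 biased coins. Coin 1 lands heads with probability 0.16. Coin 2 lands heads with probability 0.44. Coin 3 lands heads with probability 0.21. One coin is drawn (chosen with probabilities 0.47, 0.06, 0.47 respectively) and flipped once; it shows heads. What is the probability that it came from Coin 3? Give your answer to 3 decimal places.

P(heads|C1) = 0.16; P(heads|C2) = 0.44; P(heads|C3) = 0.21.
Prior × likelihood for each source: 0.47·0.16=0.07520, 0.06·0.44=0.02640, 0.47·0.21=0.09870. Summing gives P(heads) = 0.20030.
P(Coin 3 | heads) = 0.09870 / 0.20030 = 0.493.

Posterior probability ≈ 0.493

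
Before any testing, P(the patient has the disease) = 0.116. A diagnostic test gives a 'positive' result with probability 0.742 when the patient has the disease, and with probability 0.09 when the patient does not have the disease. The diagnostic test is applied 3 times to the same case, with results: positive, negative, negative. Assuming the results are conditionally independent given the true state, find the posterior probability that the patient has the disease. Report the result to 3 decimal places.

With H the event that the patient has the disease, the joint likelihood of the observed sequence is P(data|H) = 0.742·0.258·0.258 = 0.049390 and P(data|¬H) = 0.09·0.91·0.91 = 0.074529.
Bayes: P(H|data) = 0.116·0.049390 / (0.116·0.049390 + 0.884·0.074529) = 0.0057293/0.071613 = 0.0800.

Posterior P(H) ≈ 0.080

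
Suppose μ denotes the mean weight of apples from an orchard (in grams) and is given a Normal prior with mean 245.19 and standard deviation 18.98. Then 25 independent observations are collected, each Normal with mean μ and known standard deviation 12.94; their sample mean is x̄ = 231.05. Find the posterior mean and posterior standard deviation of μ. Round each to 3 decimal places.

Posterior mean ≈ 231.308; posterior SD ≈ 2.564

With known σ, the Normal prior is conjugate. Weight on the data is w = (n/σ²)/(n/σ² + 1/τ₀²) = 0.149304/(0.149304+0.00277592) = 0.98175.
Posterior mean = w·x̄ + (1−w)·μ₀ = 0.98175·231.05 + 0.018253·245.19 = 231.308. Posterior variance = 1/(0.149304+0.00277592) = 6.57549, so SD = 2.564.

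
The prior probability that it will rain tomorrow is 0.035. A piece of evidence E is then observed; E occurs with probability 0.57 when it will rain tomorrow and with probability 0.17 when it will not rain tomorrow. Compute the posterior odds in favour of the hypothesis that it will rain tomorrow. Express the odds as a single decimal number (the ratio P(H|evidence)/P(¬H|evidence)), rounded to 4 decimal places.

Posterior odds ≈ 0.1216

Prior odds = 0.035/(1−0.035) = 0.036269. In log-odds, ln(0.036269) = -3.3168.
Add log likelihood ratio: ln(3.3529) = 1.2098.
Posterior log-odds = -2.1069, so posterior odds = exp(-2.1069) = 0.12161.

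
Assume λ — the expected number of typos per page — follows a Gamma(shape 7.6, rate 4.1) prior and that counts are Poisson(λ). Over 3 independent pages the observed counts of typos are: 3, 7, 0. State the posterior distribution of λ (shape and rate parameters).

Posterior: Gamma(shape=17.6, rate=7.1)

Total count ∑xᵢ = 10 over n = 3 pages.
Gamma is conjugate to the Poisson likelihood: posterior is Gamma(shape = 7.6+10 = 17.6, rate = 4.1+3 = 7.1).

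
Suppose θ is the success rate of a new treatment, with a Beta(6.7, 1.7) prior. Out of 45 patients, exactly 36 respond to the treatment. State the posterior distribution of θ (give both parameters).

Observing 36 successes and 9 failures updates Beta(6.7, 1.7) by adding the success and failure counts to the two shape parameters: α = 6.7+36 = 42.7, β = 1.7+9 = 10.7.

Posterior: Beta(42.7, 10.7)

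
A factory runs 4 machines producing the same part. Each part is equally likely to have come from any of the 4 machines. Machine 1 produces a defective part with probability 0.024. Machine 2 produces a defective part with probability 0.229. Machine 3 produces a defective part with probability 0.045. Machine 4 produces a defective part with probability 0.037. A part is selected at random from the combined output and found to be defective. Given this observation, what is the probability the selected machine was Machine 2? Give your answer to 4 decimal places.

P(defective|M1) = 0.024; P(defective|M2) = 0.229; P(defective|M3) = 0.045; P(defective|M4) = 0.037.
Prior × likelihood for each source: 0.25·0.024=0.006000, 0.25·0.229=0.05725, 0.25·0.045=0.01125, 0.25·0.037=0.009250. Summing gives P(defective) = 0.083750.
P(Machine 2 | defective) = 0.05725 / 0.083750 = 0.6836.

Posterior probability ≈ 0.6836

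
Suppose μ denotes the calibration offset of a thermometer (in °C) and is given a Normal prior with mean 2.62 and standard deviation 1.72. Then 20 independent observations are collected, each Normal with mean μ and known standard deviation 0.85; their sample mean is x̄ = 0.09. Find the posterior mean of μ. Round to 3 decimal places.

Posterior mean ≈ 0.121

Prior precision 1/τ₀² = 1/1.72² = 0.338021; data precision n/σ² = 20/0.85² = 27.6817.
Posterior precision = 0.338021 + 27.6817 = 28.0197.
Posterior mean = (0.338021·2.62 + 27.6817·0.09) / 28.0197 = 0.121.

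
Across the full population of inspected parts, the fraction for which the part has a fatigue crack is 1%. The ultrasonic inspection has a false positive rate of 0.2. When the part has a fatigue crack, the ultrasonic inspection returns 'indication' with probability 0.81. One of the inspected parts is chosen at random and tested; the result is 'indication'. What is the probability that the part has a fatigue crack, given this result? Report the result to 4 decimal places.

Let H be the event that the part has a fatigue crack. P(H) = 0.01, so P(¬H) = 0.99. With E the 'indication' result, P(E|H) = 0.81 and P(E|¬H) = 0.2.
P(E) = 0.81·0.01 + 0.2·0.99 = 0.0081000 + 0.19800 = 0.20610.
By Bayes' theorem, P(H|E) = 0.0081000 / 0.20610 = 0.0393.

P(H | E) ≈ 0.0393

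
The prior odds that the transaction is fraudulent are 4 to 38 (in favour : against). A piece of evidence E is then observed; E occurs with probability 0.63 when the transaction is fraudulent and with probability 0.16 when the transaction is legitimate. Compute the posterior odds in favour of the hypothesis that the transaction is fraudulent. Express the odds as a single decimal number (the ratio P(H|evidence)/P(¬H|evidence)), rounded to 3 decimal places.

Posterior odds ≈ 0.414

Prior odds = 4/38 = 0.10526.
Likelihood ratio for E = 0.63/0.16 = 3.9375.
Posterior odds = prior odds × LR = 0.41447.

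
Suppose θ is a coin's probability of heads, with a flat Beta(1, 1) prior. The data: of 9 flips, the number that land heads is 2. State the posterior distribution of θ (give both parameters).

Observing 2 successes and 7 failures updates Beta(1, 1) by adding the success and failure counts to the two shape parameters: α = 1+2 = 3, β = 1+7 = 8.

Posterior: Beta(3, 8)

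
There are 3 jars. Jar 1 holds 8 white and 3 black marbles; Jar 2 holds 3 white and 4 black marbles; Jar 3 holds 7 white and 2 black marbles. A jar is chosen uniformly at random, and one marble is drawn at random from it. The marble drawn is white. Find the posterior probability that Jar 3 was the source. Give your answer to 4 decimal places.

Tabulate prior·likelihood by source: [1] prior 0.333333, lik 0.7273, product 0.2424; [2] prior 0.333333, lik 0.4286, product 0.1429; [3] prior 0.333333, lik 0.7778, product 0.2593.
Normalizing constant = 0.64454; the posterior for Jar 3 is its product over the sum, 0.2593/0.64454 = 0.4022.

Posterior probability ≈ 0.4022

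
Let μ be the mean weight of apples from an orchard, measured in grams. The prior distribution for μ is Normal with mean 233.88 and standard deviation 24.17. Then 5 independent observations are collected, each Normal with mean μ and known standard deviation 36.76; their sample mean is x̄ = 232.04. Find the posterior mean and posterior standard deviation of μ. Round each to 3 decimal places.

Posterior mean ≈ 232.622; posterior SD ≈ 13.593

With known σ, the Normal prior is conjugate. Weight on the data is w = (n/σ²)/(n/σ² + 1/τ₀²) = 0.00370015/(0.00370015+0.00171178) = 0.68370.
Posterior mean = w·x̄ + (1−w)·μ₀ = 0.68370·232.04 + 0.31630·233.88 = 232.622. Posterior variance = 1/(0.00370015+0.00171178) = 184.777, so SD = 13.593.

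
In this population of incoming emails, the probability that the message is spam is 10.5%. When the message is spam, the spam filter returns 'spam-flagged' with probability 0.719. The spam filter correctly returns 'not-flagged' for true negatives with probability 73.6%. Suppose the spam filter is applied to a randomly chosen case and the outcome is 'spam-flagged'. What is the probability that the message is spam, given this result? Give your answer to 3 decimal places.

P(H | E) ≈ 0.242

Write H for 'the message is spam'. Prior odds H:¬H = 0.105/0.895 = 0.11732. For the 'spam-flagged' outcome, the likelihood ratio is 0.719/0.264 = 2.7235.
Posterior odds = 0.11732 × 2.7235 = 0.31951, so P(H|E) = 0.31951/(1+0.31951) = 0.242.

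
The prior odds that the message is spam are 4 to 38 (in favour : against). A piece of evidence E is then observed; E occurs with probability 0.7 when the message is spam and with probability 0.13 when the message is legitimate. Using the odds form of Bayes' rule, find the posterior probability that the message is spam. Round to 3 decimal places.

Prior odds = 4/38 = 0.10526. In log-odds, ln(0.10526) = -2.2513.
Add log likelihood ratio: ln(5.3846) = 1.6835.
Posterior log-odds = -0.56775, so posterior odds = exp(-0.56775) = 0.56680. Converting, P(H|E) = 0.56680/1.5668 = 0.362.

Posterior probability ≈ 0.362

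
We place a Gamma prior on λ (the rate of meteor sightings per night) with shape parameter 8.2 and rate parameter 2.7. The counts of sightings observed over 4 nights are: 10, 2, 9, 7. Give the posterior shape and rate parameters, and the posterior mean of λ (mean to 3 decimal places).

Posterior: Gamma(shape=36.2, rate=6.7); mean ≈ 5.403

The Poisson likelihood adds the total count to the shape and the number of exposure periods to the rate. Here ∑xᵢ = 28 and n = 4, so shape 8.2→36.2 and rate 2.7→6.7.
Posterior mean = shape/rate = 36.2/6.7 = 5.403.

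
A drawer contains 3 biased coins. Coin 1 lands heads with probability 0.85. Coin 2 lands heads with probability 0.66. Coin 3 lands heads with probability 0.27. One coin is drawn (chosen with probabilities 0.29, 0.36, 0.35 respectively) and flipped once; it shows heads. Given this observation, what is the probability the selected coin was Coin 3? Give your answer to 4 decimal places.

P(heads|C1) = 0.85; P(heads|C2) = 0.66; P(heads|C3) = 0.27.
Prior × likelihood for each source: 0.29·0.85=0.2465, 0.36·0.66=0.2376, 0.35·0.27=0.09450. Summing gives P(heads) = 0.57860.
P(Coin 3 | heads) = 0.09450 / 0.57860 = 0.1633.

Posterior probability ≈ 0.1633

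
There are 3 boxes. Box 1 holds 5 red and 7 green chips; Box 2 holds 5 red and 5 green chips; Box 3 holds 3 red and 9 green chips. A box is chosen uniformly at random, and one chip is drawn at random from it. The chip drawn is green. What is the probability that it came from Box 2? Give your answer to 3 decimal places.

P(green|Box 1) = 0.5833; P(green|Box 2) = 0.5; P(green|Box 3) = 0.75.
Prior × likelihood for each source: 0.333333·0.5833=0.1944, 0.333333·0.5=0.1667, 0.333333·0.75=0.2500. Summing gives P(green) = 0.61111.
P(Box 2 | green) = 0.1667 / 0.61111 = 0.273.

Posterior probability ≈ 0.273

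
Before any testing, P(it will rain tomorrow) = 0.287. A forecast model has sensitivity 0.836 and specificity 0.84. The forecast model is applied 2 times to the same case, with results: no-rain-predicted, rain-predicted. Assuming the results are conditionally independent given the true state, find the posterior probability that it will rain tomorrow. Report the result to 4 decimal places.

Let H be the event that it will rain tomorrow; start with P(H) = 0.287. P('rain-predicted'|H) = 0.836, P('rain-predicted'|¬H) = 0.16.
Update on result 1 ('no-rain-predicted'): P(H) ← 0.164·0.2870 / (0.164·0.2870 + 0.84·0.7130) = 0.047068/0.64599 = 0.0729.
Update on result 2 ('rain-predicted'): P(H) ← 0.836·0.0729 / (0.836·0.0729 + 0.16·0.9271) = 0.060913/0.20925 = 0.2911.

Posterior P(H) ≈ 0.2911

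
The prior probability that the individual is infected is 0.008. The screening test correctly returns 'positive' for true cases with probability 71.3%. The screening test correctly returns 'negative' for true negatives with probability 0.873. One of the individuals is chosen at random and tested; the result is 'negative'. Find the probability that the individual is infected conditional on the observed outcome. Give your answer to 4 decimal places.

P(H | E) ≈ 0.0026

Write H for 'the individual is infected'. Prior odds H:¬H = 0.008/0.992 = 0.0080645. For the 'negative' outcome, the likelihood ratio is 0.287/0.873 = 0.32875.
Posterior odds = 0.0080645 × 0.32875 = 0.0026512, so P(H|E) = 0.0026512/(1+0.0026512) = 0.0026.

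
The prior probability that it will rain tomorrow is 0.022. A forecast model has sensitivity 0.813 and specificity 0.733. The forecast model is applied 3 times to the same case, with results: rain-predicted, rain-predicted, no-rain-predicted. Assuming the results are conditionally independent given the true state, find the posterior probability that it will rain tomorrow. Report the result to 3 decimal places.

Posterior P(H) ≈ 0.051

Let H be the event that it will rain tomorrow; start with P(H) = 0.022. P('rain-predicted'|H) = 0.813, P('rain-predicted'|¬H) = 0.267.
Update on result 1 ('rain-predicted'): P(H) ← 0.813·0.0220 / (0.813·0.0220 + 0.267·0.9780) = 0.017886/0.27901 = 0.0641.
Update on result 2 ('rain-predicted'): P(H) ← 0.813·0.0641 / (0.813·0.0641 + 0.267·0.9359) = 0.052117/0.30200 = 0.1726.
Update on result 3 ('no-rain-predicted'): P(H) ← 0.187·0.1726 / (0.187·0.1726 + 0.733·0.8274) = 0.032271/0.63878 = 0.0505.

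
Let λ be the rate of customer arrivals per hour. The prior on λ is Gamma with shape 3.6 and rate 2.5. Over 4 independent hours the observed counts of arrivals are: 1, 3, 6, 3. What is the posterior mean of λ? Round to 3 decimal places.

Posterior mean ≈ 2.554

The Poisson likelihood adds the total count to the shape and the number of exposure periods to the rate. Here ∑xᵢ = 13 and n = 4, so shape 3.6→16.6 and rate 2.5→6.5.
E[λ | data] = 16.6/6.5 = 2.554.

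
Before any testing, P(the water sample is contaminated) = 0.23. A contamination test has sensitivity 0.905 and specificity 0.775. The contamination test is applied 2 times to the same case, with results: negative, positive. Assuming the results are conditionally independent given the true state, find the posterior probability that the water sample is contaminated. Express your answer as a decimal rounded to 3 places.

Posterior P(H) ≈ 0.128

Let H be the event that the water sample is contaminated; start with P(H) = 0.23. P('positive'|H) = 0.905, P('positive'|¬H) = 0.225.
Update on result 1 ('negative'): P(H) ← 0.095·0.2300 / (0.095·0.2300 + 0.775·0.7700) = 0.021850/0.61860 = 0.0353.
Update on result 2 ('positive'): P(H) ← 0.905·0.0353 / (0.905·0.0353 + 0.225·0.9647) = 0.031966/0.24902 = 0.1284.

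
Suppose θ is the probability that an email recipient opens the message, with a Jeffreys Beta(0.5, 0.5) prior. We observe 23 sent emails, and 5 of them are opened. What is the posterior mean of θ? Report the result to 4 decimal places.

Posterior mean ≈ 0.2292

Observing 5 successes and 18 failures updates Beta(0.5, 0.5) by adding the success and failure counts to the two shape parameters: α = 0.5+5 = 5.5, β = 0.5+18 = 18.5.
Posterior mean = α/(α+β) = 5.5/24 = 0.2292.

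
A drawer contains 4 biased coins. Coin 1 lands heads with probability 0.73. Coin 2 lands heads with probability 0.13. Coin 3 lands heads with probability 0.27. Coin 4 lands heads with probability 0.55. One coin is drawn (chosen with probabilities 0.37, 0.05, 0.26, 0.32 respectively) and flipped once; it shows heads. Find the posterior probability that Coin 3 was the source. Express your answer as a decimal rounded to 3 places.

Posterior probability ≈ 0.134

Tabulate prior·likelihood by source: [1] prior 0.37, lik 0.73, product 0.2701; [2] prior 0.05, lik 0.13, product 0.006500; [3] prior 0.26, lik 0.27, product 0.07020; [4] prior 0.32, lik 0.55, product 0.1760.
Normalizing constant = 0.52280; the posterior for Coin 3 is its product over the sum, 0.07020/0.52280 = 0.134.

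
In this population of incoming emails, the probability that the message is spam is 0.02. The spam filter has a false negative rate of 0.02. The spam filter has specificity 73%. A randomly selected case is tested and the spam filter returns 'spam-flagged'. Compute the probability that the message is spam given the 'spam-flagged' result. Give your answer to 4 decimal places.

P(H | E) ≈ 0.0690

Write H for 'the message is spam'. Prior odds H:¬H = 0.02/0.98 = 0.020408. For the 'spam-flagged' outcome, the likelihood ratio is 0.98/0.27 = 3.6296.
Posterior odds = 0.020408 × 3.6296 = 0.074074, so P(H|E) = 0.074074/(1+0.074074) = 0.0690.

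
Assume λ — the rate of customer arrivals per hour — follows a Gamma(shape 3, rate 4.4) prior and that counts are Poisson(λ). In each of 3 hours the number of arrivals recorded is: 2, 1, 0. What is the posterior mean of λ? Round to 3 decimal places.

Posterior mean ≈ 0.811

Total count ∑xᵢ = 3 over n = 3 hours.
Gamma is conjugate to the Poisson likelihood: posterior is Gamma(shape = 3+3 = 6, rate = 4.4+3 = 7.4).
Posterior mean = shape/rate = 6/7.4 = 0.811.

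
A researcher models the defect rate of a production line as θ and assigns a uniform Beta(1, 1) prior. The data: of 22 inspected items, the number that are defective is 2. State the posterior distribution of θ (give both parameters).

Posterior: Beta(3, 21)

The binomial likelihood is conjugate to the Beta prior: with 2 successes and 20 failures, the posterior is Beta(1+2, 1+20) = Beta(3, 21).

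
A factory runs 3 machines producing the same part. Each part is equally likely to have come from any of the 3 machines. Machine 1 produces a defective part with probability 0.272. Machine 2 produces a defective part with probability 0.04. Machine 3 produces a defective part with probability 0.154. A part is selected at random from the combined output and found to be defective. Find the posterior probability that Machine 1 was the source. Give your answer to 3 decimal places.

P(defective|M1) = 0.272; P(defective|M2) = 0.04; P(defective|M3) = 0.154.
Prior × likelihood for each source: 0.333333·0.272=0.09067, 0.333333·0.04=0.01333, 0.333333·0.154=0.05133. Summing gives P(defective) = 0.15533.
P(Machine 1 | defective) = 0.09067 / 0.15533 = 0.584.

Posterior probability ≈ 0.584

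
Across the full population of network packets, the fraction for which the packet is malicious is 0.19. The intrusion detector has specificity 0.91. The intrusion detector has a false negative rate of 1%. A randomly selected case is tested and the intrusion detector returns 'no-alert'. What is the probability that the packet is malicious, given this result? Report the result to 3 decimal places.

P(H | E) ≈ 0.003

Let H be the event that the packet is malicious. P(H) = 0.19, so P(¬H) = 0.81. With E the 'no-alert' result, P(E|H) = 0.01 and P(E|¬H) = 0.91.
P(E) = 0.01·0.19 + 0.91·0.81 = 0.0019000 + 0.73710 = 0.73900.
By Bayes' theorem, P(H|E) = 0.0019000 / 0.73900 = 0.003.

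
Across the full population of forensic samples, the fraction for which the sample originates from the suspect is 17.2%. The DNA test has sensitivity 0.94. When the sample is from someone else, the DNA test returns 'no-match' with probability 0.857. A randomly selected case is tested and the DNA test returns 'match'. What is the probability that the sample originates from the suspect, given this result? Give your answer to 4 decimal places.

Write H for 'the sample originates from the suspect'. Prior odds H:¬H = 0.172/0.828 = 0.20773. For the 'match' outcome, the likelihood ratio is 0.94/0.143 = 6.5734.
Posterior odds = 0.20773 × 6.5734 = 1.3655, so P(H|E) = 1.3655/(1+1.3655) = 0.5773.

P(H | E) ≈ 0.5773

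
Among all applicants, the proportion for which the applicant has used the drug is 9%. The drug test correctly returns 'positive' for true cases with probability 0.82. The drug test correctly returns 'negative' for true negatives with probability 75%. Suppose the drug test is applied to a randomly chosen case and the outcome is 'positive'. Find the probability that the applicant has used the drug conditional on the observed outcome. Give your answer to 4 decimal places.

Write H for 'the applicant has used the drug'. Prior odds H:¬H = 0.09/0.91 = 0.098901. For the 'positive' outcome, the likelihood ratio is 0.82/0.25 = 3.2800.
Posterior odds = 0.098901 × 3.2800 = 0.32440, so P(H|E) = 0.32440/(1+0.32440) = 0.2449.

P(H | E) ≈ 0.2449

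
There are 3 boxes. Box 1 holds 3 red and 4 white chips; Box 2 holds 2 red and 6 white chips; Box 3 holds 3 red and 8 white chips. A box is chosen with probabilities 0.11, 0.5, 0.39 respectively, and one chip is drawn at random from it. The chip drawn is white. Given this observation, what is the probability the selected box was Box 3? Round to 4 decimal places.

Posterior probability ≈ 0.3931

Tabulate prior·likelihood by source: [1] prior 0.11, lik 0.5714, product 0.06286; [2] prior 0.5, lik 0.75, product 0.3750; [3] prior 0.39, lik 0.7273, product 0.2836.
Normalizing constant = 0.72149; the posterior for Box 3 is its product over the sum, 0.2836/0.72149 = 0.3931.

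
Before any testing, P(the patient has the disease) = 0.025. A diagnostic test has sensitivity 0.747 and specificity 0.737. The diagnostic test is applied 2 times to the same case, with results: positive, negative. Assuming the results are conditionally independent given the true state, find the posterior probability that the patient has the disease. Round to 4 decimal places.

Let H be the event that the patient has the disease; start with P(H) = 0.025. P('positive'|H) = 0.747, P('positive'|¬H) = 0.263.
Update on result 1 ('positive'): P(H) ← 0.747·0.0250 / (0.747·0.0250 + 0.263·0.9750) = 0.018675/0.27510 = 0.0679.
Update on result 2 ('negative'): P(H) ← 0.253·0.0679 / (0.253·0.0679 + 0.737·0.9321) = 0.017175/0.70414 = 0.0244.

Posterior P(H) ≈ 0.0244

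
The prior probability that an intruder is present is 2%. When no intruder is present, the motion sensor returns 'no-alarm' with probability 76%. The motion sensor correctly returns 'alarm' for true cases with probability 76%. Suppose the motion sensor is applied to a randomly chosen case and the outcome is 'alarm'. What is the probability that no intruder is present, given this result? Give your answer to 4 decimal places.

P(¬H | E) ≈ 0.9393

Let H be the event that an intruder is present. P(H) = 0.02, so P(¬H) = 0.98. With E the 'alarm' result, P(E|H) = 0.76 and P(E|¬H) = 0.24.
P(E) = 0.76·0.02 + 0.24·0.98 = 0.015200 + 0.23520 = 0.25040.
By Bayes' theorem, P(H|E) = 0.015200 / 0.25040 = 0.0607. Hence P(¬H|E) = 1 − 0.0607 = 0.9393.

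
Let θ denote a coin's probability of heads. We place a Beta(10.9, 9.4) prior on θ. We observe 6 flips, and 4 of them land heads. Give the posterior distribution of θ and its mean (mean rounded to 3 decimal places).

Observing 4 successes and 2 failures updates Beta(10.9, 9.4) by adding the success and failure counts to the two shape parameters: α = 10.9+4 = 14.9, β = 9.4+2 = 11.4.
E[θ | data] = 14.9/(14.9+11.4) = 0.567.

Posterior: Beta(14.9, 11.4); mean ≈ 0.567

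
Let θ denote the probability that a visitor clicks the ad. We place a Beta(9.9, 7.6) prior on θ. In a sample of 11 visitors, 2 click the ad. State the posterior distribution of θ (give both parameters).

The binomial likelihood is conjugate to the Beta prior: with 2 successes and 9 failures, the posterior is Beta(9.9+2, 7.6+9) = Beta(11.9, 16.6).

Posterior: Beta(11.9, 16.6)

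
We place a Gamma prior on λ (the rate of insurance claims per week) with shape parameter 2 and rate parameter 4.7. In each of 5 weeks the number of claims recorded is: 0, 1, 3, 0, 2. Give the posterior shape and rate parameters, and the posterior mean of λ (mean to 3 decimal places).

Total count ∑xᵢ = 6 over n = 5 weeks.
Gamma is conjugate to the Poisson likelihood: posterior is Gamma(shape = 2+6 = 8, rate = 4.7+5 = 9.7).
Posterior mean = shape/rate = 8/9.7 = 0.825.

Posterior: Gamma(shape=8, rate=9.7); mean ≈ 0.825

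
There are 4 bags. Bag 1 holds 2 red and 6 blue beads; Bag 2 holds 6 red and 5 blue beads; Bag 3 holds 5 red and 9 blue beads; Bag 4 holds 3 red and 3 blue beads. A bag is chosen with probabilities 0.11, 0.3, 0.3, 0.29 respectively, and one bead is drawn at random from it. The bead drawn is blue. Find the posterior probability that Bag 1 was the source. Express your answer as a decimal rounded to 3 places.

P(blue|Bag 1) = 0.75; P(blue|Bag 2) = 0.4545; P(blue|Bag 3) = 0.6429; P(blue|Bag 4) = 0.5.
Prior × likelihood for each source: 0.11·0.75=0.08250, 0.3·0.4545=0.1364, 0.3·0.6429=0.1929, 0.29·0.5=0.1450. Summing gives P(blue) = 0.55672.
P(Bag 1 | blue) = 0.08250 / 0.55672 = 0.148.

Posterior probability ≈ 0.148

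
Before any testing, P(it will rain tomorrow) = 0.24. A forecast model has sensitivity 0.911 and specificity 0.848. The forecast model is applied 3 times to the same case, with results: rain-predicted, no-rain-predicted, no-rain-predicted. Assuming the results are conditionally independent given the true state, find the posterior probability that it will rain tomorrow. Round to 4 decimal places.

Posterior P(H) ≈ 0.0204

With H the event that it will rain tomorrow, the joint likelihood of the observed sequence is P(data|H) = 0.911·0.089·0.089 = 0.0072160 and P(data|¬H) = 0.152·0.848·0.848 = 0.10930.
Bayes: P(H|data) = 0.24·0.0072160 / (0.24·0.0072160 + 0.76·0.10930) = 0.0017318/0.084803 = 0.0204.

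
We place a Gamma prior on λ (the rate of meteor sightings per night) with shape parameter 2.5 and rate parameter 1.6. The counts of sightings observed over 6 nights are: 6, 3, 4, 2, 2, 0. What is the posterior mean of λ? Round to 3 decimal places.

Total count ∑xᵢ = 17 over n = 6 nights.
Gamma is conjugate to the Poisson likelihood: posterior is Gamma(shape = 2.5+17 = 19.5, rate = 1.6+6 = 7.6).
E[λ | data] = 19.5/7.6 = 2.566.

Posterior mean ≈ 2.566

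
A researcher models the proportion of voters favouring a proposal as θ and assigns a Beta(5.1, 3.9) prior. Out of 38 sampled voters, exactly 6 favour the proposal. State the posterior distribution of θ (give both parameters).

Posterior: Beta(11.1, 35.9)

The binomial likelihood is conjugate to the Beta prior: with 6 successes and 32 failures, the posterior is Beta(5.1+6, 3.9+32) = Beta(11.1, 35.9).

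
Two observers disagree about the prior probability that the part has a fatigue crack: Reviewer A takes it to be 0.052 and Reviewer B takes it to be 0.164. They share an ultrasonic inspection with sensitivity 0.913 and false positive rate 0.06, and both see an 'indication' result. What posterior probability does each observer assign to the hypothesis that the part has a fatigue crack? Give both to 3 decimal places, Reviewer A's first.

The likelihood ratio for an 'indication' result is 0.913/0.06 = 15.217.
Reviewer A: prior odds 0.052/0.948 = 0.054852; posterior odds 0.83467; posterior probability 0.455.
Reviewer B: prior odds 0.164/0.836 = 0.19617; posterior odds 2.9851; posterior probability 0.749.

Reviewer A: 0.455; Reviewer B: 0.749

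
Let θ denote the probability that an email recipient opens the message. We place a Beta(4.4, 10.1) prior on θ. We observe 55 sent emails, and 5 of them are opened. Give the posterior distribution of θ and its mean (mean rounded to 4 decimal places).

Posterior: Beta(9.4, 60.1); mean ≈ 0.1353

Observing 5 successes and 50 failures updates Beta(4.4, 10.1) by adding the success and failure counts to the two shape parameters: α = 4.4+5 = 9.4, β = 10.1+50 = 60.1.
E[θ | data] = 9.4/(9.4+60.1) = 0.1353.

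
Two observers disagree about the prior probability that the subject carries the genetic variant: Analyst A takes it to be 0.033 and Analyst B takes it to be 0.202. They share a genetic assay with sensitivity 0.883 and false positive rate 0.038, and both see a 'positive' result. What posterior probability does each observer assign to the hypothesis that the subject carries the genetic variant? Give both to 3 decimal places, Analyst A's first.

Analyst A: 0.442; Analyst B: 0.855

P('+'|H) = 0.883, P('+'|¬H) = 0.038.
Analyst A: numerator 0.883·0.033 = 0.029139; evidence = 0.029139+0.038·0.967 = 0.065885; posterior = 0.442.
Analyst B: numerator 0.883·0.202 = 0.17837; evidence = 0.17837+0.038·0.798 = 0.20869; posterior = 0.855.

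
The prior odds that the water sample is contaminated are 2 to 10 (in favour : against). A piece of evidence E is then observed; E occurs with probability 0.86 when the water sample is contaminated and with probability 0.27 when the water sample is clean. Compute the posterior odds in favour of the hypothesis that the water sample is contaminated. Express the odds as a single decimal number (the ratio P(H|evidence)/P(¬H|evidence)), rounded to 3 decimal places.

Prior odds = 2/10 = 0.20000. In log-odds, ln(0.20000) = -1.6094.
Add log likelihood ratio: ln(3.1852) = 1.1585.
Posterior log-odds = -0.45093, so posterior odds = exp(-0.45093) = 0.63704.

Posterior odds ≈ 0.637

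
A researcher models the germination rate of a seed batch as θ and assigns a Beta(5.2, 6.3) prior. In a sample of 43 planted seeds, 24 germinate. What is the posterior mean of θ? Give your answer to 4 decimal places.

Posterior mean ≈ 0.5358

Observing 24 successes and 19 failures updates Beta(5.2, 6.3) by adding the success and failure counts to the two shape parameters: α = 5.2+24 = 29.2, β = 6.3+19 = 25.3.
Posterior mean = α/(α+β) = 29.2/54.5 = 0.5358.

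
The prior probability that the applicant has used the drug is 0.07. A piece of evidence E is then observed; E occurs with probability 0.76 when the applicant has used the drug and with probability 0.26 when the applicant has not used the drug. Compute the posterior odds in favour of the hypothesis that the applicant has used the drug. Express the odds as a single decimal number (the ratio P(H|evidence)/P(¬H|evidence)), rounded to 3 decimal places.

Posterior odds ≈ 0.220

Prior odds = 0.07/(1−0.07) = 0.075269. In log-odds, ln(0.075269) = -2.5867.
Add log likelihood ratio: ln(2.9231) = 1.0726.
Posterior log-odds = -1.5141, so posterior odds = exp(-1.5141) = 0.22002.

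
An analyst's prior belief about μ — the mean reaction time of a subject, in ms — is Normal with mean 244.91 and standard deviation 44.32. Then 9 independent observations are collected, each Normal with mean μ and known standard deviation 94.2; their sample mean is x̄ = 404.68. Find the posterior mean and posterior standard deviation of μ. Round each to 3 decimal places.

Posterior mean ≈ 351.285; posterior SD ≈ 25.621

Prior precision 1/τ₀² = 1/44.32² = 0.00050910; data precision n/σ² = 9/94.2² = 0.00101424.
Posterior precision = 0.00050910 + 0.00101424 = 0.00152334, giving posterior SD = 1/√0.00152334 = 25.621.
Posterior mean = (0.00050910·244.91 + 0.00101424·404.68) / 0.00152334 = 351.285.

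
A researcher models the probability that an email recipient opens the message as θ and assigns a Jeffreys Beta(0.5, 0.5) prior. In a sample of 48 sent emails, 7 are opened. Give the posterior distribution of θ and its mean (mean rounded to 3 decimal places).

The binomial likelihood is conjugate to the Beta prior: with 7 successes and 41 failures, the posterior is Beta(0.5+7, 0.5+41) = Beta(7.5, 41.5).
Posterior mean = α/(α+β) = 7.5/49 = 0.153.

Posterior: Beta(7.5, 41.5); mean ≈ 0.153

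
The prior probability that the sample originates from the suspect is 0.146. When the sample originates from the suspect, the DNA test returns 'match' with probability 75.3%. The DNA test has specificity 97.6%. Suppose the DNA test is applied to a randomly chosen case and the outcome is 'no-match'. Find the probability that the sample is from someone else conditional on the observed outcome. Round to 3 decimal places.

Let H be the event that the sample originates from the suspect. P(H) = 0.146, so P(¬H) = 0.854. With E the 'no-match' result, P(E|H) = 0.247 and P(E|¬H) = 0.976.
P(E) = 0.247·0.146 + 0.976·0.854 = 0.036062 + 0.83350 = 0.86957.
By Bayes' theorem, P(H|E) = 0.036062 / 0.86957 = 0.041. Hence P(¬H|E) = 1 − 0.041 = 0.959.

P(¬H | E) ≈ 0.959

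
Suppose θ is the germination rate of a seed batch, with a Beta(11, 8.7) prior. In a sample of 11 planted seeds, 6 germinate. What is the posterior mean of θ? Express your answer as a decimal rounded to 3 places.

Observing 6 successes and 5 failures updates Beta(11, 8.7) by adding the success and failure counts to the two shape parameters: α = 11+6 = 17, β = 8.7+5 = 13.7.
Posterior mean = α/(α+β) = 17/30.7 = 0.554.

Posterior mean ≈ 0.554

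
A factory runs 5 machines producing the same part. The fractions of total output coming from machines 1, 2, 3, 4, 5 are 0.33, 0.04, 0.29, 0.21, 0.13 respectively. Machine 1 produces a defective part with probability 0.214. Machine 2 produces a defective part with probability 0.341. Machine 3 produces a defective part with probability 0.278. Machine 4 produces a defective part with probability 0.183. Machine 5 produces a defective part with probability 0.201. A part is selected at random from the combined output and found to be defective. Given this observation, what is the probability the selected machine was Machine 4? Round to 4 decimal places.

Posterior probability ≈ 0.1675

P(defective|M1) = 0.214; P(defective|M2) = 0.341; P(defective|M3) = 0.278; P(defective|M4) = 0.183; P(defective|M5) = 0.201.
Prior × likelihood for each source: 0.33·0.214=0.07062, 0.04·0.341=0.01364, 0.29·0.278=0.08062, 0.21·0.183=0.03843, 0.13·0.201=0.02613. Summing gives P(defective) = 0.22944.
P(Machine 4 | defective) = 0.03843 / 0.22944 = 0.1675.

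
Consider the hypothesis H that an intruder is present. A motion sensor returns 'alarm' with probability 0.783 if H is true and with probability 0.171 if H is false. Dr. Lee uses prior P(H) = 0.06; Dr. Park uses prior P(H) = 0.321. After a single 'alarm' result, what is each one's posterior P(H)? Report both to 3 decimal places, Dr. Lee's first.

The likelihood ratio for an 'alarm' result is 0.783/0.171 = 4.5789.
Dr. Lee: prior odds 0.06/0.94 = 0.063830; posterior odds 0.29227; posterior probability 0.226.
Dr. Park: prior odds 0.321/0.679 = 0.47275; posterior odds 2.1647; posterior probability 0.684.

Dr. Lee: 0.226; Dr. Park: 0.684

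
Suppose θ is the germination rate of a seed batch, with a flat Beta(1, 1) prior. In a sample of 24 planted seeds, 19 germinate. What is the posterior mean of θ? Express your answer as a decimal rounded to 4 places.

Posterior mean ≈ 0.7692

The binomial likelihood is conjugate to the Beta prior: with 19 successes and 5 failures, the posterior is Beta(1+19, 1+5) = Beta(20, 6).
Posterior mean = α/(α+β) = 20/26 = 0.7692.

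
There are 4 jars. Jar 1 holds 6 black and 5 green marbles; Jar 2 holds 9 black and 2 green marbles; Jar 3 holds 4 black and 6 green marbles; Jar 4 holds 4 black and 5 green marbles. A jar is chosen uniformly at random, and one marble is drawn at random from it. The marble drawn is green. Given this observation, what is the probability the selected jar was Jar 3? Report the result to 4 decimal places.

Posterior probability ≈ 0.3348

Tabulate prior·likelihood by source: [1] prior 0.25, lik 0.4545, product 0.1136; [2] prior 0.25, lik 0.1818, product 0.04545; [3] prior 0.25, lik 0.6, product 0.1500; [4] prior 0.25, lik 0.5556, product 0.1389.
Normalizing constant = 0.44798; the posterior for Jar 3 is its product over the sum, 0.1500/0.44798 = 0.3348.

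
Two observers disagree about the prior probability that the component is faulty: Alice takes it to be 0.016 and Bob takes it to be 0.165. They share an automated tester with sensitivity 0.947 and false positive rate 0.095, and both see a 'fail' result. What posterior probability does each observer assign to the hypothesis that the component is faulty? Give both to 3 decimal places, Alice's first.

Alice: 0.139; Bob: 0.663

The likelihood ratio for a 'fail' result is 0.947/0.095 = 9.9684.
Alice: prior odds 0.016/0.984 = 0.016260; posterior odds 0.16209; posterior probability 0.139.
Bob: prior odds 0.165/0.835 = 0.19760; posterior odds 1.9698; posterior probability 0.663.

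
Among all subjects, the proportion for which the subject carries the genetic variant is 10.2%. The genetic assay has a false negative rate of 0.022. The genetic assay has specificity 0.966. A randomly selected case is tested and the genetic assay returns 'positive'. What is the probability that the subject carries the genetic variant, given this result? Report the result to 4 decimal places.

P(H | E) ≈ 0.7657

Write H for 'the subject carries the genetic variant'. Prior odds H:¬H = 0.102/0.898 = 0.11359. For the 'positive' outcome, the likelihood ratio is 0.978/0.034 = 28.765.
Posterior odds = 0.11359 × 28.765 = 3.2673, so P(H|E) = 3.2673/(1+3.2673) = 0.7657.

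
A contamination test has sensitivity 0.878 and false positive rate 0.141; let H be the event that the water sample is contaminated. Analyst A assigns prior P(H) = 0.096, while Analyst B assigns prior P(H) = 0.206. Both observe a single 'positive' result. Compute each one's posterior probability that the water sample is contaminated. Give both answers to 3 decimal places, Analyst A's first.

P('+'|H) = 0.878, P('+'|¬H) = 0.141.
Analyst A: numerator 0.878·0.096 = 0.084288; evidence = 0.084288+0.141·0.904 = 0.21175; posterior = 0.398.
Analyst B: numerator 0.878·0.206 = 0.18087; evidence = 0.18087+0.141·0.794 = 0.29282; posterior = 0.618.

Analyst A: 0.398; Analyst B: 0.618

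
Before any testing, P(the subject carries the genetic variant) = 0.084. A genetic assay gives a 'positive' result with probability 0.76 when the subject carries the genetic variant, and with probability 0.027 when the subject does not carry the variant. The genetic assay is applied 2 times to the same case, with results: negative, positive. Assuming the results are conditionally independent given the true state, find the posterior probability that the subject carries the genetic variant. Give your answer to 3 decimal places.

With H the event that the subject carries the genetic variant, the joint likelihood of the observed sequence is P(data|H) = 0.24·0.76 = 0.18240 and P(data|¬H) = 0.973·0.027 = 0.026271.
Bayes: P(H|data) = 0.084·0.18240 / (0.084·0.18240 + 0.916·0.026271) = 0.015322/0.039386 = 0.3890.

Posterior P(H) ≈ 0.389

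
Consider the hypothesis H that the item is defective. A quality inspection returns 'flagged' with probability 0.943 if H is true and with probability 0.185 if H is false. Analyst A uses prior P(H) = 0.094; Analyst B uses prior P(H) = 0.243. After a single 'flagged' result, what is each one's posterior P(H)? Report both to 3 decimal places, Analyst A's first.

P('+'|H) = 0.943, P('+'|¬H) = 0.185.
Analyst A: numerator 0.943·0.094 = 0.088642; evidence = 0.088642+0.185·0.906 = 0.25625; posterior = 0.346.
Analyst B: numerator 0.943·0.243 = 0.22915; evidence = 0.22915+0.185·0.757 = 0.36919; posterior = 0.621.

Analyst A: 0.346; Analyst B: 0.621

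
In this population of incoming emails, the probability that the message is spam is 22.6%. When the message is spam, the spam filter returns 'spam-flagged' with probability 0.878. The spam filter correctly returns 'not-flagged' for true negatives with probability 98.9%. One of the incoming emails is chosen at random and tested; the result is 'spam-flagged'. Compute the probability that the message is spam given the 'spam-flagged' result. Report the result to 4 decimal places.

Let H be the event that the message is spam. P(H) = 0.226, so P(¬H) = 0.774. With E the 'spam-flagged' result, P(E|H) = 0.878 and P(E|¬H) = 0.011.
P(E) = 0.878·0.226 + 0.011·0.774 = 0.19843 + 0.0085140 = 0.20694.
By Bayes' theorem, P(H|E) = 0.19843 / 0.20694 = 0.9589.

P(H | E) ≈ 0.9589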